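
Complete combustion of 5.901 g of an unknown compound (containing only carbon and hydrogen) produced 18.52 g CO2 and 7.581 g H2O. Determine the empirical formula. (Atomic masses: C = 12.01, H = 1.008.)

mol C = 18.52 / 44.01 = 0.4208; mass C = 0.4208 × 12.01 = 5.054 g
mol H = 2 × (7.581 / 18.02) = 0.8414; mass H = 0.8414 × 1.008 = 0.8481 g
Smallest is C at 0.4208 mol; normalising gives C 1.000, H 1.999
Ratio ≈ 1:2, so the empirical formula is CH2

CH2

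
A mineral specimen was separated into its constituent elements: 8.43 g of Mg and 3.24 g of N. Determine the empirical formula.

Mg3N2

n(Mg) = 8.43/24.31 = 0.3468, n(N) = 3.24/14.01 = 0.2313
Smallest is N at 0.2313 mol; normalising gives Mg 1.499, N 1.000
×2: Mg 3.00, N 2.00 → Mg3N2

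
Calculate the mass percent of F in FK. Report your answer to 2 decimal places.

32.70%

Molar mass = 1(19.00) + 1(39.10) = 58.100 g/mol
Mass of F per mole = 1 × 19.00 = 19.000 g
% F = 19.000 / 58.100 × 100 = 32.70%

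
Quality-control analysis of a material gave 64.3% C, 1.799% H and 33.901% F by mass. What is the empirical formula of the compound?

C3HF

Assume 100 g: 64.3 g C, 1.799 g H, 33.901 g F.
n(C) = 64.3/12.01 = 5.354, n(H) = 1.799/1.008 = 1.785, n(F) = 33.901/19.00 = 1.784
Ratios (÷ 1.784): C 3.001, H 1.000, F 1.000
Ratio ≈ 3:1:1, so the empirical formula is C3HF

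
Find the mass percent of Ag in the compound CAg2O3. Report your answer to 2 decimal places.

Molar mass = 1(12.01) + 2(107.87) + 3(16.00) = 275.750 g/mol
Mass of Ag per mole = 2 × 107.87 = 215.740 g
% Ag = 215.740 / 275.750 × 100 = 78.24%

78.24%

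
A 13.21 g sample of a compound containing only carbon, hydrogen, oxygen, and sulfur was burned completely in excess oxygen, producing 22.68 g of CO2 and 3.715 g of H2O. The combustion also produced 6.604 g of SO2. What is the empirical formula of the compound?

C5H4O2S

mol C = 22.68 / 44.01 = 0.5153; mass C = 0.5153 × 12.01 = 6.189 g
mol H = 2 × (3.715 / 18.02) = 0.4123; mass H = 0.4123 × 1.008 = 0.4156 g
mol S = 6.604 / 64.07 = 0.1031; mass S = 3.306 g
mass O = 13.21 − (9.910) = 3.300 g → mol O = 0.2062
Ratios (÷ 0.1031): C 5.000, H 4.000, O 2.001, S 1.000
≈ 5:4:2:1 → C5H4O2S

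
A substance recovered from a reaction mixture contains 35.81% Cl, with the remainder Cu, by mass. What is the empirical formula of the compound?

ClCu

Assume 100 g: 35.81 g Cl, 64.19 g Cu.
Cl: 35.81 g ÷ 35.45 g/mol = 1.01 mol
Cu: 64.19 g ÷ 63.55 g/mol = 1.01 mol
Divide by the smallest (1.01 mol Cu): Cl 1.000, Cu 1.000
→ ClCu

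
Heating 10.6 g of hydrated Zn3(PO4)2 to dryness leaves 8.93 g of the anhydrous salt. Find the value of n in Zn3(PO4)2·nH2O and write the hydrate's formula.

Zn3(PO4)2·4H2O

Mass of water lost = 10.6 − 8.93 = 1.67 g → 1.67 / 18.02 = 0.09267 mol H2O
Molar mass of Zn3(PO4)2 = 386.08 g/mol → mol Zn3(PO4)2 = 8.93 / 386.08 = 0.02313
n = 0.09267 / 0.02313 = 4.01 ≈ 4 → Zn3(PO4)2·4H2O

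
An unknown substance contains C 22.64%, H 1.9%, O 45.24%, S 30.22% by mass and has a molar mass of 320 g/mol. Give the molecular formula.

Assume 100 g: 22.64 g C, 1.9 g H, 45.24 g O, 30.22 g S.
n(C) = 22.64/12.01 = 1.885, n(H) = 1.9/1.008 = 1.885, n(O) = 45.24/16.00 = 2.828, n(S) = 30.22/32.07 = 0.9423
Smallest is S at 0.9423 mol; normalising gives C 2.000, H 2.000, O 3.001, S 1.000
≈ 2:2:3:1 → C2H2O3S
Empirical-formula mass = 106.11 g/mol
n = 320 / 106.11 = 3.02 ≈ 3
Molecular formula = (C2H2O3S)×3 = C6H6O9S3

C6H6O9S3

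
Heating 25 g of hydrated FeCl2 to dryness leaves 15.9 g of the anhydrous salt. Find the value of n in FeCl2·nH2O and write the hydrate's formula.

FeCl2·4H2O

Mass of water lost = 25 − 15.9 = 9.1 g → 9.1 / 18.02 = 0.505 mol H2O
Molar mass of FeCl2 = 126.75 g/mol → mol FeCl2 = 15.9 / 126.75 = 0.1254
n = 0.505 / 0.1254 = 4.03 ≈ 4 → FeCl2·4H2O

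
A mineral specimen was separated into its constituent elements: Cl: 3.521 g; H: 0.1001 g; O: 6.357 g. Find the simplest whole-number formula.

Moles — Cl: 3.521 / 35.45 = 0.09932 mol; H: 0.1001 / 1.008 = 0.09931 mol; O: 6.357 / 16.00 = 0.3973 mol
Smallest is H at 0.09931 mol; normalising gives Cl 1.000, H 1.000, O 4.001
→ ClHO4

ClHO4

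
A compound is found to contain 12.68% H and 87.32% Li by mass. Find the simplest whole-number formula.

Assume 100 g: 12.68 g H, 87.32 g Li.
H: 12.68 g ÷ 1.008 g/mol = 12.58 mol
Li: 87.32 g ÷ 6.94 g/mol = 12.58 mol
Divide by the smallest (12.58 mol H): H 1.000, Li 1.000
≈ 1:1 → HLi

HLi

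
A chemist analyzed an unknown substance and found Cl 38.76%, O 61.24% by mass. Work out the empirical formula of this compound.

Cl2O7

Assume 100 g: 38.76 g Cl, 61.24 g O.
Cl: 38.76 g ÷ 35.45 g/mol = 1.093 mol
O: 61.24 g ÷ 16.00 g/mol = 3.828 mol
Smallest is Cl at 1.093 mol; normalising gives Cl 1.000, O 3.501
Multiply by 2: Cl 2.00, O 7.00 → Cl2O7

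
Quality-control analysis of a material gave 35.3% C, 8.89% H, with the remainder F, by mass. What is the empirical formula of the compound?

Assume 100 g: 35.3 g C, 8.89 g H, 55.81 g F.
Moles — C: 35.3 / 12.01 = 2.939 mol; H: 8.89 / 1.008 = 8.819 mol; F: 55.81 / 19.00 = 2.937 mol
Smallest is F at 2.937 mol; normalising gives C 1.001, H 3.002, F 1.000
≈ 1:3:1 → CH3F

CH3F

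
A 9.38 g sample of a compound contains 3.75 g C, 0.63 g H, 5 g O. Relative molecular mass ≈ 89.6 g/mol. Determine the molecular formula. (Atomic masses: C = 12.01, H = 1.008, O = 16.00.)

C3H6O3

Moles — C: 3.75 / 12.01 = 0.3122 mol; H: 0.63 / 1.008 = 0.625 mol; O: 5 / 16.00 = 0.3125 mol
Divide by the smallest (0.3122 mol C): C 1.000, H 2.002, O 1.001
Ratio ≈ 1:2:1, so the empirical formula is CH2O
Empirical-formula mass = 30.03 g/mol
n = 89.6 / 30.03 = 2.98 ≈ 3
Molecular formula = (CH2O)×3 = C3H6O3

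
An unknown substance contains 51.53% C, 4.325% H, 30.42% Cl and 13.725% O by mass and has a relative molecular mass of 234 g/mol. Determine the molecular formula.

Assume 100 g: 51.53 g C, 4.325 g H, 30.42 g Cl, 13.725 g O.
Moles — C: 51.53 / 12.01 = 4.291 mol; H: 4.325 / 1.008 = 4.291 mol; Cl: 30.42 / 35.45 = 0.8581 mol; O: 13.725 / 16.00 = 0.8578 mol
Ratios (÷ 0.8578): C 5.002, H 5.002, Cl 1.000, O 1.000
Ratio ≈ 5:5:1:1, so the empirical formula is C5H5ClO
Empirical-formula mass = 116.54 g/mol
n = 234 / 116.54 = 2.01 ≈ 2
Molecular formula = (C5H5ClO)×2 = C10H10Cl2O2

C10H10Cl2O2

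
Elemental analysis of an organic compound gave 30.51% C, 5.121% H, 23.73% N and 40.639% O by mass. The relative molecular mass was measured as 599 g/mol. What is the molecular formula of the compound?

Assume 100 g: 30.51 g C, 5.121 g H, 23.73 g N, 40.639 g O.
n(C) = 30.51/12.01 = 2.54, n(H) = 5.121/1.008 = 5.08, n(N) = 23.73/14.01 = 1.694, n(O) = 40.639/16.00 = 2.54
Divide by the smallest (1.694 mol N): C 1.500, H 2.999, N 1.000, O 1.500
Scaling by 2: C 3.00, H 6.00, N 2.00, O 3.00 → C3H6N2O3
Empirical-formula mass = 118.10 g/mol
n = 599 / 118.10 = 5.07 ≈ 5
Molecular formula = (C3H6N2O3)×5 = C15H30N10O15

C15H30N10O15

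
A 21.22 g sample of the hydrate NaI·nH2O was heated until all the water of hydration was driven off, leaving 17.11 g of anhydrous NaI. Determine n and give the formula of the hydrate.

NaI·2H2O

Mass of water lost = 21.22 − 17.11 = 4.11 g → 4.11 / 18.02 = 0.2281 mol H2O
Molar mass of NaI = 149.89 g/mol → mol NaI = 17.11 / 149.89 = 0.1142
n = 0.2281 / 0.1142 = 2.00 ≈ 2 → NaI·2H2O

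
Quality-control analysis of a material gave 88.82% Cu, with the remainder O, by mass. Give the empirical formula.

Assume 100 g: 88.82 g Cu, 11.18 g O.
Moles — Cu: 88.82 / 63.55 = 1.398 mol; O: 11.18 / 16.00 = 0.6987 mol
Ratios (÷ 0.6987): Cu 2.000, O 1.000
Ratio ≈ 2:1, so the empirical formula is Cu2O

Cu2O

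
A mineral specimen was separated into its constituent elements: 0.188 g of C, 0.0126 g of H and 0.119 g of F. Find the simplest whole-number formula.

C5H4F2

n(C) = 0.188/12.01 = 0.01565, n(H) = 0.0126/1.008 = 0.0125, n(F) = 0.119/19.00 = 0.006263
Divide by the smallest (0.006263 mol F): C 2.499, H 1.996, F 1.000
×2: C 5.00, H 3.99, F 2.00 → C5H4F2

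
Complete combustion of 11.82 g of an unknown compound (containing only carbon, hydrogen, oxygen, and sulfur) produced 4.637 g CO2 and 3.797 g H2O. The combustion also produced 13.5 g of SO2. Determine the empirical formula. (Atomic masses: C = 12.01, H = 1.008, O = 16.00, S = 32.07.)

CH4O2S2

mol C = 4.637 / 44.01 = 0.1054; mass C = 0.1054 × 12.01 = 1.265 g
mol H = 2 × (3.797 / 18.02) = 0.4214; mass H = 0.4214 × 1.008 = 0.4248 g
mol S = 13.5 / 64.07 = 0.2107; mass S = 6.757 g
mass O = 11.82 − (8.448) = 3.372 g → mol O = 0.2108
Ratios (÷ 0.1054): C 1.000, H 4.000, O 2.000, S 2.000
Ratio ≈ 1:4:2:2, so the empirical formula is CH4O2S2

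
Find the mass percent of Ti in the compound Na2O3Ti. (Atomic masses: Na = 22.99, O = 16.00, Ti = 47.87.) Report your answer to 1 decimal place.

33.7%

Molar mass = 2(22.99) + 3(16.00) + 1(47.87) = 141.850 g/mol
Mass of Ti per mole = 1 × 47.87 = 47.870 g
% Ti = 47.870 / 141.850 × 100 = 33.7%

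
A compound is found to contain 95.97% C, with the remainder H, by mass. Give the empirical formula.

Assume 100 g: 95.97 g C, 4.03 g H.
n(C) = 95.97/12.01 = 7.991, n(H) = 4.03/1.008 = 3.998
Ratios (÷ 3.998): C 1.999, H 1.000
→ C2H

C2H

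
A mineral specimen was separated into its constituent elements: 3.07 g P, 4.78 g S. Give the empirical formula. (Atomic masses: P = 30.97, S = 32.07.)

P2S3

P: 3.07 g ÷ 30.97 g/mol = 0.09913 mol
S: 4.78 g ÷ 32.07 g/mol = 0.149 mol
Divide by the smallest (0.09913 mol P): P 1.000, S 1.504
Scaling by 2: P 2.00, S 3.01 → P2S3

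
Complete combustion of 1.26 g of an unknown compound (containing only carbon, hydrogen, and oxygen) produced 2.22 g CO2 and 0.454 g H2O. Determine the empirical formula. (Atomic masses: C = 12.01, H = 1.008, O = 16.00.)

mol C = 2.22 / 44.01 = 0.05044; mass C = 0.05044 × 12.01 = 0.6058 g
mol H = 2 × (0.454 / 18.02) = 0.05039; mass H = 0.05039 × 1.008 = 0.05079 g
mass O = 1.26 − (0.6566) = 0.6034 g → mol O = 0.03771
Smallest is O at 0.03771 mol; normalising gives C 1.338, H 1.336, O 1.000
×3: C 4.01, H 4.01, O 3.00 → C4H4O3

C4H4O3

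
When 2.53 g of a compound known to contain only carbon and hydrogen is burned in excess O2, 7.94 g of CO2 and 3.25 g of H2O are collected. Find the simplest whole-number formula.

mol C = 7.94 / 44.01 = 0.1804; mass C = 0.1804 × 12.01 = 2.167 g
mol H = 2 × (3.25 / 18.02) = 0.3607; mass H = 0.3607 × 1.008 = 0.3636 g
Ratios (÷ 0.1804): C 1.000, H 1.999
≈ 1:2 → CH2

CH2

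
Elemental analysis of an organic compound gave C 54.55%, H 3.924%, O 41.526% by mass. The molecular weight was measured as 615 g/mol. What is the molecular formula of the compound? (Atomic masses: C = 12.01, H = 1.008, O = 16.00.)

C28H24O16

Assume 100 g: 54.55 g C, 3.924 g H, 41.526 g O.
Moles — C: 54.55 / 12.01 = 4.542 mol; H: 3.924 / 1.008 = 3.893 mol; O: 41.526 / 16.00 = 2.595 mol
Ratios (÷ 2.595): C 1.750, H 1.500, O 1.000
×4: C 7.00, H 6.00, O 4.00 → C7H6O4
Empirical-formula mass = 154.12 g/mol
n = 615 / 154.12 = 3.99 ≈ 4
Molecular formula = (C7H6O4)×4 = C28H24O16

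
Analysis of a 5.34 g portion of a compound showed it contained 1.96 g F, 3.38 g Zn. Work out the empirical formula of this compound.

F2Zn

n(F) = 1.96/19.00 = 0.1032, n(Zn) = 3.38/65.38 = 0.0517
Divide by the smallest (0.0517 mol Zn): F 1.995, Zn 1.000
→ F2Zn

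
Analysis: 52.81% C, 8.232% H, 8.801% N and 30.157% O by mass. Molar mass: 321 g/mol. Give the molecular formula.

Assume 100 g: 52.81 g C, 8.232 g H, 8.801 g N, 30.157 g O.
C: 52.81 g ÷ 12.01 g/mol = 4.397 mol
H: 8.232 g ÷ 1.008 g/mol = 8.167 mol
N: 8.801 g ÷ 14.01 g/mol = 0.6282 mol
O: 30.157 g ÷ 16.00 g/mol = 1.885 mol
Ratios (÷ 0.6282): C 7.000, H 13.000, N 1.000, O 3.000
Ratio ≈ 7:13:1:3, so the empirical formula is C7H13NO3
Empirical-formula mass = 159.18 g/mol
n = 321 / 159.18 = 2.02 ≈ 2
Molecular formula = (C7H13NO3)×2 = C14H26N2O6

C14H26N2O6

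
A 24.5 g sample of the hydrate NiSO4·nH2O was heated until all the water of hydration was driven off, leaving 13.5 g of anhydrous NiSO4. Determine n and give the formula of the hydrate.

Mass of water lost = 24.5 − 13.5 = 11 g → 11 / 18.02 = 0.6104 mol H2O
Molar mass of NiSO4 = 154.76 g/mol → mol NiSO4 = 13.5 / 154.76 = 0.08723
n = 0.6104 / 0.08723 = 7.00 ≈ 7 → NiSO4·7H2O

NiSO4·7H2O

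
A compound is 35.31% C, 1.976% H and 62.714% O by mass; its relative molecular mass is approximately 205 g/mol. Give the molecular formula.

C6H4O8

Assume 100 g: 35.31 g C, 1.976 g H, 62.714 g O.
Moles — C: 35.31 / 12.01 = 2.94 mol; H: 1.976 / 1.008 = 1.96 mol; O: 62.714 / 16.00 = 3.92 mol
Smallest is H at 1.96 mol; normalising gives C 1.500, H 1.000, O 1.999
Scaling by 2: C 3.00, H 2.00, O 4.00 → C3H2O4
Empirical-formula mass = 102.05 g/mol
n = 205 / 102.05 = 2.01 ≈ 2
Molecular formula = (C3H2O4)×2 = C6H4O8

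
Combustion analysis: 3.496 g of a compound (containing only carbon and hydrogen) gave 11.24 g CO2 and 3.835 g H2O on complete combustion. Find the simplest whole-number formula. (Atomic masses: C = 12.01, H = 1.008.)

C3H5

mol C = 11.24 / 44.01 = 0.2554; mass C = 0.2554 × 12.01 = 3.067 g
mol H = 2 × (3.835 / 18.02) = 0.4256; mass H = 0.4256 × 1.008 = 0.4290 g
Smallest is C at 0.2554 mol; normalising gives C 1.000, H 1.667
Multiply by 3: C 3.00, H 5.00 → C3H5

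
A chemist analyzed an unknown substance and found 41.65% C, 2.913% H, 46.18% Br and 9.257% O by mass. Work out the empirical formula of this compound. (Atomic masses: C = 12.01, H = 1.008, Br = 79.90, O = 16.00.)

Assume 100 g: 41.65 g C, 2.913 g H, 46.18 g Br, 9.257 g O.
n(C) = 41.65/12.01 = 3.468, n(H) = 2.913/1.008 = 2.89, n(Br) = 46.18/79.90 = 0.578, n(O) = 9.257/16.00 = 0.5786
Smallest is Br at 0.578 mol; normalising gives C 6.000, H 5.000, Br 1.000, O 1.001
≈ 6:5:1:1 → C6H5BrO

C6H5BrO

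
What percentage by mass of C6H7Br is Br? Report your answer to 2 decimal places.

Molar mass = 6(12.01) + 7(1.008) + 1(79.90) = 159.016 g/mol
Mass of Br per mole = 1 × 79.90 = 79.900 g
% Br = 79.900 / 159.016 × 100 = 50.25%

50.25%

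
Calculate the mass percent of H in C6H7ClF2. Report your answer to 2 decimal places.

Molar mass = 6(12.01) + 7(1.008) + 1(35.45) + 2(19.00) = 152.566 g/mol
Mass of H per mole = 7 × 1.008 = 7.056 g
% H = 7.056 / 152.566 × 100 = 4.62%

4.62%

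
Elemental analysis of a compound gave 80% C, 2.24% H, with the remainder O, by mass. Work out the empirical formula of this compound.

Assume 100 g: 80 g C, 2.24 g H, 17.76 g O.
Moles — C: 80 / 12.01 = 6.661 mol; H: 2.24 / 1.008 = 2.222 mol; O: 17.76 / 16.00 = 1.11 mol
Smallest is O at 1.11 mol; normalising gives C 6.001, H 2.002, O 1.000
→ C6H2O

C6H2O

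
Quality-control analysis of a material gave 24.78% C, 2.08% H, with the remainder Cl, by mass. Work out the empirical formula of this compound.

Assume 100 g: 24.78 g C, 2.08 g H, 73.14 g Cl.
n(C) = 24.78/12.01 = 2.063, n(H) = 2.08/1.008 = 2.063, n(Cl) = 73.14/35.45 = 2.063
Ratios (÷ 2.063): C 1.000, H 1.000, Cl 1.000
≈ 1:1:1 → CHCl

CHCl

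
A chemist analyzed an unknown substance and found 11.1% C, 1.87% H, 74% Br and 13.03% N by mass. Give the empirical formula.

Assume 100 g: 11.1 g C, 1.87 g H, 74 g Br, 13.03 g N.
n(C) = 11.1/12.01 = 0.9242, n(H) = 1.87/1.008 = 1.855, n(Br) = 74/79.90 = 0.9262, n(N) = 13.03/14.01 = 0.93
Smallest is C at 0.9242 mol; normalising gives C 1.000, H 2.007, Br 1.002, N 1.006
≈ 1:2:1:1 → CH2BrN

CH2BrN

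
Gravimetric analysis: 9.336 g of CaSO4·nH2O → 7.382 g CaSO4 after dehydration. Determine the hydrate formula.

CaSO4·2H2O

Mass of water lost = 9.336 − 7.382 = 1.954 g → 1.954 / 18.02 = 0.1084 mol H2O
Molar mass of CaSO4 = 136.15 g/mol → mol CaSO4 = 7.382 / 136.15 = 0.05422
n = 0.1084 / 0.05422 = 2.00 ≈ 2 → CaSO4·2H2O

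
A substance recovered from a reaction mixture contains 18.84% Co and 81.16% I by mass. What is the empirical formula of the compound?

Assume 100 g: 18.84 g Co, 81.16 g I.
Moles — Co: 18.84 / 58.93 = 0.3197 mol; I: 81.16 / 126.90 = 0.6396 mol
Smallest is Co at 0.3197 mol; normalising gives Co 1.000, I 2.000
Ratio ≈ 1:2, so the empirical formula is CoI2

CoI2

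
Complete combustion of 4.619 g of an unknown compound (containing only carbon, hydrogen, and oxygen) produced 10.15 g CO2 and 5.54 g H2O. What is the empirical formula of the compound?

mol C = 10.15 / 44.01 = 0.2306; mass C = 0.2306 × 12.01 = 2.770 g
mol H = 2 × (5.54 / 18.02) = 0.6149; mass H = 0.6149 × 1.008 = 0.6198 g
mass O = 4.619 − (3.390) = 1.229 g → mol O = 0.07683
Divide by the smallest (0.07683 mol O): C 3.002, H 8.003, O 1.000
≈ 3:8:1 → C3H8O

C3H8O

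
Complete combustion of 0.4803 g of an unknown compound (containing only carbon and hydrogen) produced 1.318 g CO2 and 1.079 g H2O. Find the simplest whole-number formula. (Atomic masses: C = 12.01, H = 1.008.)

CH4

mol C = 1.318 / 44.01 = 0.02995; mass C = 0.02995 × 12.01 = 0.3597 g
mol H = 2 × (1.079 / 18.02) = 0.1198; mass H = 0.1198 × 1.008 = 0.1207 g
Divide by the smallest (0.02995 mol C): C 1.000, H 3.999
≈ 1:4 → CH4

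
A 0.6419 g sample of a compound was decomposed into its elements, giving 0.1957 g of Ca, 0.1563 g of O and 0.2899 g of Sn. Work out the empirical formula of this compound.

Moles — Ca: 0.1957 / 40.08 = 0.004883 mol; O: 0.1563 / 16.00 = 0.009769 mol; Sn: 0.2899 / 118.71 = 0.002442 mol
Ratios (÷ 0.002442): Ca 1.999, O 4.000, Sn 1.000
≈ 2:4:1 → Ca2O4Sn

Ca2O4Sn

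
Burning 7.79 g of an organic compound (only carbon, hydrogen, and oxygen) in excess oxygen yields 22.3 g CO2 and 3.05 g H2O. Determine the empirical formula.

mol C = 22.3 / 44.01 = 0.5067; mass C = 0.5067 × 12.01 = 6.086 g
mol H = 2 × (3.05 / 18.02) = 0.3385; mass H = 0.3385 × 1.008 = 0.3412 g
mass O = 7.79 − (6.427) = 1.363 g → mol O = 0.08520
Ratios (÷ 0.0852): C 5.947, H 3.973, O 1.000
→ C6H4O

C6H4O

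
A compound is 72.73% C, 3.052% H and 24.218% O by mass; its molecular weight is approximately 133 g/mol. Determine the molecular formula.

C8H4O2

Assume 100 g: 72.73 g C, 3.052 g H, 24.218 g O.
n(C) = 72.73/12.01 = 6.056, n(H) = 3.052/1.008 = 3.028, n(O) = 24.218/16.00 = 1.514
Smallest is O at 1.514 mol; normalising gives C 4.001, H 2.000, O 1.000
Ratio ≈ 4:2:1, so the empirical formula is C4H2O
Empirical-formula mass = 66.06 g/mol
n = 133 / 66.06 = 2.01 ≈ 2
Molecular formula = (C4H2O)×2 = C8H4O2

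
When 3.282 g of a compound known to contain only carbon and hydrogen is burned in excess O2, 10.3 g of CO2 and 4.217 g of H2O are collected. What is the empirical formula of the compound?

mol C = 10.3 / 44.01 = 0.2340; mass C = 0.2340 × 12.01 = 2.811 g
mol H = 2 × (4.217 / 18.02) = 0.4680; mass H = 0.4680 × 1.008 = 0.4718 g
Ratios (÷ 0.234): C 1.000, H 2.000
→ CH2

CH2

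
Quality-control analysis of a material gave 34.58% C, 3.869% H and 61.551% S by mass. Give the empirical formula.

Assume 100 g: 34.58 g C, 3.869 g H, 61.551 g S.
n(C) = 34.58/12.01 = 2.879, n(H) = 3.869/1.008 = 3.838, n(S) = 61.551/32.07 = 1.919
Smallest is S at 1.919 mol; normalising gives C 1.500, H 2.000, S 1.000
×2: C 3.00, H 4.00, S 2.00 → C3H4S2

C3H4S2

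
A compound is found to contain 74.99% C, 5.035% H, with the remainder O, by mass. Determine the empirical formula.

C5H4O

Assume 100 g: 74.99 g C, 5.035 g H, 19.975 g O.
Moles — C: 74.99 / 12.01 = 6.244 mol; H: 5.035 / 1.008 = 4.995 mol; O: 19.975 / 16.00 = 1.248 mol
Divide by the smallest (1.248 mol O): C 5.001, H 4.001, O 1.000
≈ 5:4:1 → C5H4O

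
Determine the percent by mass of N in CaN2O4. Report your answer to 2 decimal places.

21.21%

Molar mass = 1(40.08) + 2(14.01) + 4(16.00) = 132.100 g/mol
Mass of N per mole = 2 × 14.01 = 28.020 g
% N = 28.020 / 132.100 × 100 = 21.21%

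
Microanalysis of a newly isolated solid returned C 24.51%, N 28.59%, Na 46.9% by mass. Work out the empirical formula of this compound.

CNNa

Assume 100 g: 24.51 g C, 28.59 g N, 46.9 g Na.
C: 24.51 g ÷ 12.01 g/mol = 2.041 mol
N: 28.59 g ÷ 14.01 g/mol = 2.041 mol
Na: 46.9 g ÷ 22.99 g/mol = 2.04 mol
Smallest is Na at 2.04 mol; normalising gives C 1.000, N 1.000, Na 1.000
≈ 1:1:1 → CNNa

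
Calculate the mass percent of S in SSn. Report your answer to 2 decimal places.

Molar mass = 1(32.07) + 1(118.71) = 150.780 g/mol
Mass of S per mole = 1 × 32.07 = 32.070 g
% S = 32.070 / 150.780 × 100 = 21.27%

21.27%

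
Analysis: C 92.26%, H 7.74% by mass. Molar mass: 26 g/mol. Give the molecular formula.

Assume 100 g: 92.26 g C, 7.74 g H.
n(C) = 92.26/12.01 = 7.682, n(H) = 7.74/1.008 = 7.679
Ratios (÷ 7.679): C 1.000, H 1.000
≈ 1:1 → CH
Empirical-formula mass = 13.02 g/mol
n = 26 / 13.02 = 2.00 ≈ 2
Molecular formula = (CH)×2 = C2H2

C2H2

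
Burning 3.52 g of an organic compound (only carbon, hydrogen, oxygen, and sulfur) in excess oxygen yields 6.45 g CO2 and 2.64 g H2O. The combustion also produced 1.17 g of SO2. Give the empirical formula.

C8H16O3S

mol C = 6.45 / 44.01 = 0.1466; mass C = 0.1466 × 12.01 = 1.760 g
mol H = 2 × (2.64 / 18.02) = 0.2930; mass H = 0.2930 × 1.008 = 0.2954 g
mol S = 1.17 / 64.07 = 0.01826; mass S = 0.5856 g
mass O = 3.52 − (2.641) = 0.8789 g → mol O = 0.05493
Ratios (÷ 0.01826): C 8.026, H 16.045, O 3.008, S 1.000
→ C8H16O3S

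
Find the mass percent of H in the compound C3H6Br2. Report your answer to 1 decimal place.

3.0%

Molar mass = 3(12.01) + 6(1.008) + 2(79.90) = 201.878 g/mol
Mass of H per mole = 6 × 1.008 = 6.048 g
% H = 6.048 / 201.878 × 100 = 3.0%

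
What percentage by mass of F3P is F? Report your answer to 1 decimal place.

Molar mass = 3(19.00) + 1(30.97) = 87.970 g/mol
Mass of F per mole = 3 × 19.00 = 57.000 g
% F = 57.000 / 87.970 × 100 = 64.8%

64.8%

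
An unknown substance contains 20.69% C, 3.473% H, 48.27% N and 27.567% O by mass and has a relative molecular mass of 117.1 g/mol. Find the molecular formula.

C2H4N4O2

Assume 100 g: 20.69 g C, 3.473 g H, 48.27 g N, 27.567 g O.
n(C) = 20.69/12.01 = 1.723, n(H) = 3.473/1.008 = 3.445, n(N) = 48.27/14.01 = 3.445, n(O) = 27.567/16.00 = 1.723
Smallest is C at 1.723 mol; normalising gives C 1.000, H 2.000, N 2.000, O 1.000
≈ 1:2:2:1 → CH2N2O
Empirical-formula mass = 58.05 g/mol
n = 117.1 / 58.05 = 2.02 ≈ 2
Molecular formula = (CH2N2O)×2 = C2H4N4O2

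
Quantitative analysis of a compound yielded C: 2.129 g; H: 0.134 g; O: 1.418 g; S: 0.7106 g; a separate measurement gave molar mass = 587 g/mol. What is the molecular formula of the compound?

C24H18O12S3

Moles — C: 2.129 / 12.01 = 0.1773 mol; H: 0.134 / 1.008 = 0.1329 mol; O: 1.418 / 16.00 = 0.08862 mol; S: 0.7106 / 32.07 = 0.02216 mol
Ratios (÷ 0.02216): C 8.000, H 6.000, O 4.000, S 1.000
≈ 8:6:4:1 → C8H6O4S
Empirical-formula mass = 198.20 g/mol
n = 587 / 198.20 = 2.96 ≈ 3
Molecular formula = (C8H6O4S)×3 = C24H18O12S3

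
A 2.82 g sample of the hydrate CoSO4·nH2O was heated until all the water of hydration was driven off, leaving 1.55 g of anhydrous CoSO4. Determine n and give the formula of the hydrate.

CoSO4·7H2O

Mass of water lost = 2.82 − 1.55 = 1.27 g → 1.27 / 18.02 = 0.07048 mol H2O
Molar mass of CoSO4 = 155.00 g/mol → mol CoSO4 = 1.55 / 155.00 = 0.01
n = 0.07048 / 0.01 = 7.05 ≈ 7 → CoSO4·7H2O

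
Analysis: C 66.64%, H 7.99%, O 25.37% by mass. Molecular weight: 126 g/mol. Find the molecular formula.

C7H10O2

Assume 100 g: 66.64 g C, 7.99 g H, 25.37 g O.
C: 66.64 g ÷ 12.01 g/mol = 5.549 mol
H: 7.99 g ÷ 1.008 g/mol = 7.927 mol
O: 25.37 g ÷ 16.00 g/mol = 1.586 mol
Ratios (÷ 1.586): C 3.499, H 4.999, O 1.000
Multiply by 2: C 7.00, H 10.00, O 2.00 → C7H10O2
Empirical-formula mass = 126.15 g/mol
n = 126 / 126.15 = 1.00 ≈ 1
Molecular formula = empirical formula = C7H10O2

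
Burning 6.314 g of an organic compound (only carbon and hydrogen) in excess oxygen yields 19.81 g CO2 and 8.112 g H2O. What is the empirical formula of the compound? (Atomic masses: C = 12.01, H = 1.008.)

CH2

mol C = 19.81 / 44.01 = 0.4501; mass C = 0.4501 × 12.01 = 5.406 g
mol H = 2 × (8.112 / 18.02) = 0.9003; mass H = 0.9003 × 1.008 = 0.9075 g
Divide by the smallest (0.4501 mol C): C 1.000, H 2.000
≈ 1:2 → CH2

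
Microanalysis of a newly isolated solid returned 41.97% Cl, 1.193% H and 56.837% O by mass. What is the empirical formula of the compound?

Assume 100 g: 41.97 g Cl, 1.193 g H, 56.837 g O.
n(Cl) = 41.97/35.45 = 1.184, n(H) = 1.193/1.008 = 1.184, n(O) = 56.837/16.00 = 3.552
Divide by the smallest (1.184 mol H): Cl 1.000, H 1.000, O 3.001
→ ClHO3

ClHO3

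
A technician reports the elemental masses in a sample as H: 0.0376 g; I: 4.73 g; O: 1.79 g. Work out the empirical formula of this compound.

H: 0.0376 g ÷ 1.008 g/mol = 0.0373 mol
I: 4.73 g ÷ 126.90 g/mol = 0.03727 mol
O: 1.79 g ÷ 16.00 g/mol = 0.1119 mol
Ratios (÷ 0.03727): H 1.001, I 1.000, O 3.001
Ratio ≈ 1:1:3, so the empirical formula is HIO3

HIO3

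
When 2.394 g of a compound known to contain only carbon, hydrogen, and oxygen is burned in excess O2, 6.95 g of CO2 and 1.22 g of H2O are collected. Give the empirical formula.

C7H6O

mol C = 6.95 / 44.01 = 0.1579; mass C = 0.1579 × 12.01 = 1.897 g
mol H = 2 × (1.22 / 18.02) = 0.1354; mass H = 0.1354 × 1.008 = 0.1365 g
mass O = 2.394 − (2.033) = 0.3609 g → mol O = 0.02256
Smallest is O at 0.02256 mol; normalising gives C 7.001, H 6.003, O 1.000
→ C7H6O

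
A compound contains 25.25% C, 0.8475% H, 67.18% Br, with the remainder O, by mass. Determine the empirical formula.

Assume 100 g: 25.25 g C, 0.8475 g H, 67.18 g Br, 6.722 g O.
n(C) = 25.25/12.01 = 2.102, n(H) = 0.8475/1.008 = 0.8408, n(Br) = 67.18/79.90 = 0.8408, n(O) = 6.722/16.00 = 0.4201
Smallest is O at 0.4201 mol; normalising gives C 5.004, H 2.001, Br 2.001, O 1.000
Ratio ≈ 5:2:2:1, so the empirical formula is C5H2Br2O

C5H2Br2O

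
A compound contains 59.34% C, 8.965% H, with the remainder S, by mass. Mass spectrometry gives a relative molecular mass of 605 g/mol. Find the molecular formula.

C30H54S6

Assume 100 g: 59.34 g C, 8.965 g H, 31.695 g S.
C: 59.34 g ÷ 12.01 g/mol = 4.941 mol
H: 8.965 g ÷ 1.008 g/mol = 8.894 mol
S: 31.695 g ÷ 32.07 g/mol = 0.9883 mol
Smallest is S at 0.9883 mol; normalising gives C 4.999, H 8.999, S 1.000
Ratio ≈ 5:9:1, so the empirical formula is C5H9S
Empirical-formula mass = 101.19 g/mol
n = 605 / 101.19 = 5.98 ≈ 6
Molecular formula = (C5H9S)×6 = C30H54S6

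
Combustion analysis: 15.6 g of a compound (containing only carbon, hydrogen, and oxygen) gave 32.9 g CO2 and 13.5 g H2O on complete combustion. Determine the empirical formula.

mol C = 32.9 / 44.01 = 0.7476; mass C = 0.7476 × 12.01 = 8.978 g
mol H = 2 × (13.5 / 18.02) = 1.498; mass H = 1.498 × 1.008 = 1.510 g
mass O = 15.6 − (10.49) = 5.112 g → mol O = 0.3195
Smallest is O at 0.3195 mol; normalising gives C 2.340, H 4.690, O 1.000
Scaling by 3: C 7.02, H 14.07, O 3.00 → C7H14O3

C7H14O3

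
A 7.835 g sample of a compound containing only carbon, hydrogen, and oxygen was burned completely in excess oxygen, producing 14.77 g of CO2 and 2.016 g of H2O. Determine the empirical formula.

C3H2O2

mol C = 14.77 / 44.01 = 0.3356; mass C = 0.3356 × 12.01 = 4.031 g
mol H = 2 × (2.016 / 18.02) = 0.2238; mass H = 0.2238 × 1.008 = 0.2255 g
mass O = 7.835 − (4.256) = 3.579 g → mol O = 0.2237
Ratios (÷ 0.2237): C 1.500, H 1.000, O 1.000
Multiply by 2: C 3.00, H 2.00, O 2.00 → C3H2O2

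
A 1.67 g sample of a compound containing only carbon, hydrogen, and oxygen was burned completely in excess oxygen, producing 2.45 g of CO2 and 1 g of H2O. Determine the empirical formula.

mol C = 2.45 / 44.01 = 0.05567; mass C = 0.05567 × 12.01 = 0.6686 g
mol H = 2 × (1 / 18.02) = 0.1110; mass H = 0.1110 × 1.008 = 0.1119 g
mass O = 1.67 − (0.7805) = 0.8895 g → mol O = 0.05560
Smallest is O at 0.0556 mol; normalising gives C 1.001, H 1.996, O 1.000
Ratio ≈ 1:2:1, so the empirical formula is CH2O

CH2O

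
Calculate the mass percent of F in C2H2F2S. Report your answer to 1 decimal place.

Molar mass = 2(12.01) + 2(1.008) + 2(19.00) + 1(32.07) = 96.106 g/mol
Mass of F per mole = 2 × 19.00 = 38.000 g
% F = 38.000 / 96.106 × 100 = 39.5%

39.5%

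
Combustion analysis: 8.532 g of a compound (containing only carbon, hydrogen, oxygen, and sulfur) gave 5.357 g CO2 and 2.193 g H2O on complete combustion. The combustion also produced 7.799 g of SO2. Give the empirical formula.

mol C = 5.357 / 44.01 = 0.1217; mass C = 0.1217 × 12.01 = 1.462 g
mol H = 2 × (2.193 / 18.02) = 0.2434; mass H = 0.2434 × 1.008 = 0.2453 g
mol S = 7.799 / 64.07 = 0.1217; mass S = 3.904 g
mass O = 8.532 − (5.611) = 2.921 g → mol O = 0.1826
Smallest is C at 0.1217 mol; normalising gives C 1.000, H 2.000, O 1.500, S 1.000
Scaling by 2: C 2.00, H 4.00, O 3.00, S 2.00 → C2H4O3S2

C2H4O3S2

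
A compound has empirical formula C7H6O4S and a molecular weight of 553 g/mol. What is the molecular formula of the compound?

Empirical-formula mass = 186.19 g/mol
n = 553 / 186.19 = 2.97 ≈ 3
Molecular formula = (C7H6O4S)3 = C21H18O12S3

C21H18O12S3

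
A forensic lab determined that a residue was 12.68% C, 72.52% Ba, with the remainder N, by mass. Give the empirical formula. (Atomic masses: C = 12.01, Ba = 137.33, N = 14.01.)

C2BaN2

Assume 100 g: 12.68 g C, 72.52 g Ba, 14.8 g N.
n(C) = 12.68/12.01 = 1.056, n(Ba) = 72.52/137.33 = 0.5281, n(N) = 14.8/14.01 = 1.056
Smallest is Ba at 0.5281 mol; normalising gives C 1.999, Ba 1.000, N 2.000
≈ 2:1:2 → C2BaN2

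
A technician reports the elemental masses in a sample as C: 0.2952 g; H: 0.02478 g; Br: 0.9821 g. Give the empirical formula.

C2H2Br

Moles — C: 0.2952 / 12.01 = 0.02458 mol; H: 0.02478 / 1.008 = 0.02458 mol; Br: 0.9821 / 79.90 = 0.01229 mol
Ratios (÷ 0.01229): C 2.000, H 2.000, Br 1.000
→ C2H2Br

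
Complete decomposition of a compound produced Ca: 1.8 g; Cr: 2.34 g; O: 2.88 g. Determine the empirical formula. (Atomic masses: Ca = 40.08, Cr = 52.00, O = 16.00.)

Ca: 1.8 g ÷ 40.08 g/mol = 0.04491 mol
Cr: 2.34 g ÷ 52.00 g/mol = 0.045 mol
O: 2.88 g ÷ 16.00 g/mol = 0.18 mol
Ratios (÷ 0.04491): Ca 1.000, Cr 1.002, O 4.008
→ CaCrO4

CaCrO4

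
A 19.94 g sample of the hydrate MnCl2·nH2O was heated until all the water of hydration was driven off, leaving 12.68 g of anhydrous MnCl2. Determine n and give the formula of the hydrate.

MnCl2·4H2O

Mass of water lost = 19.94 − 12.68 = 7.26 g → 7.26 / 18.02 = 0.4029 mol H2O
Molar mass of MnCl2 = 125.84 g/mol → mol MnCl2 = 12.68 / 125.84 = 0.1008
n = 0.4029 / 0.1008 = 4.00 ≈ 4 → MnCl2·4H2O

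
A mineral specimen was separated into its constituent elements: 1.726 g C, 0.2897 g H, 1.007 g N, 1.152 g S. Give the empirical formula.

C: 1.726 g ÷ 12.01 g/mol = 0.1437 mol
H: 0.2897 g ÷ 1.008 g/mol = 0.2874 mol
N: 1.007 g ÷ 14.01 g/mol = 0.07188 mol
S: 1.152 g ÷ 32.07 g/mol = 0.03592 mol
Ratios (÷ 0.03592): C 4.001, H 8.001, N 2.001, S 1.000
≈ 4:8:2:1 → C4H8N2S

C4H8N2S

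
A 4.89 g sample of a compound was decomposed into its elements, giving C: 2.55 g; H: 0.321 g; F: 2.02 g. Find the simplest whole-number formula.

C2H3F

n(C) = 2.55/12.01 = 0.2123, n(H) = 0.321/1.008 = 0.3185, n(F) = 2.02/19.00 = 0.1063
Smallest is F at 0.1063 mol; normalising gives C 1.997, H 2.995, F 1.000
≈ 2:3:1 → C2H3F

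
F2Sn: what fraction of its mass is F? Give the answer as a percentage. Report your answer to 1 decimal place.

Molar mass = 2(19.00) + 1(118.71) = 156.710 g/mol
Mass of F per mole = 2 × 19.00 = 38.000 g
% F = 38.000 / 156.710 × 100 = 24.2%

24.2%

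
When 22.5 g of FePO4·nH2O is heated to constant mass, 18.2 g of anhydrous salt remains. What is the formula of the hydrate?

Mass of water lost = 22.5 − 18.2 = 4.3 g → 4.3 / 18.02 = 0.2386 mol H2O
Molar mass of FePO4 = 150.82 g/mol → mol FePO4 = 18.2 / 150.82 = 0.1207
n = 0.2386 / 0.1207 = 1.98 ≈ 2 → FePO4·2H2O

FePO4·2H2O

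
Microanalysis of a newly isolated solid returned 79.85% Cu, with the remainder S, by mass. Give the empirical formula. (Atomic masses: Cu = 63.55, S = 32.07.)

Assume 100 g: 79.85 g Cu, 20.15 g S.
Cu: 79.85 g ÷ 63.55 g/mol = 1.256 mol
S: 20.15 g ÷ 32.07 g/mol = 0.6283 mol
Smallest is S at 0.6283 mol; normalising gives Cu 2.000, S 1.000
→ Cu2S

Cu2S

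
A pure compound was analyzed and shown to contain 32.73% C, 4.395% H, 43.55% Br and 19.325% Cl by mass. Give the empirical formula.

C5H8BrCl

Assume 100 g: 32.73 g C, 4.395 g H, 43.55 g Br, 19.325 g Cl.
Moles — C: 32.73 / 12.01 = 2.725 mol; H: 4.395 / 1.008 = 4.36 mol; Br: 43.55 / 79.90 = 0.5451 mol; Cl: 19.325 / 35.45 = 0.5451 mol
Smallest is Br at 0.5451 mol; normalising gives C 5.000, H 7.999, Br 1.000, Cl 1.000
≈ 5:8:1:1 → C5H8BrCl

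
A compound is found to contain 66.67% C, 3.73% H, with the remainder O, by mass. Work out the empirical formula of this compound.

Assume 100 g: 66.67 g C, 3.73 g H, 29.6 g O.
Moles — C: 66.67 / 12.01 = 5.551 mol; H: 3.73 / 1.008 = 3.7 mol; O: 29.6 / 16.00 = 1.85 mol
Divide by the smallest (1.85 mol O): C 3.001, H 2.000, O 1.000
→ C3H2O

C3H2O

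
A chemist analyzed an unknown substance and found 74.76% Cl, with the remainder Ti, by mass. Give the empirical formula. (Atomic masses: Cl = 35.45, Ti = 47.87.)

Assume 100 g: 74.76 g Cl, 25.24 g Ti.
Cl: 74.76 g ÷ 35.45 g/mol = 2.109 mol
Ti: 25.24 g ÷ 47.87 g/mol = 0.5273 mol
Ratios (÷ 0.5273): Cl 4.000, Ti 1.000
Ratio ≈ 4:1, so the empirical formula is Cl4Ti

Cl4Ti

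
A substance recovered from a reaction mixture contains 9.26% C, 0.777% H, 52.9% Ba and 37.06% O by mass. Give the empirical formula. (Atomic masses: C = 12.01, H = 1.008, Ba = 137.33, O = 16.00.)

C2H2BaO6

Assume 100 g: 9.26 g C, 0.777 g H, 52.9 g Ba, 37.06 g O.
C: 9.26 g ÷ 12.01 g/mol = 0.771 mol
H: 0.777 g ÷ 1.008 g/mol = 0.7708 mol
Ba: 52.9 g ÷ 137.33 g/mol = 0.3852 mol
O: 37.06 g ÷ 16.00 g/mol = 2.316 mol
Divide by the smallest (0.3852 mol Ba): C 2.002, H 2.001, Ba 1.000, O 6.013
≈ 2:2:1:6 → C2H2BaO6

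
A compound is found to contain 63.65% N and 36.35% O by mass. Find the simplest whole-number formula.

N2O

Assume 100 g: 63.65 g N, 36.35 g O.
n(N) = 63.65/14.01 = 4.543, n(O) = 36.35/16.00 = 2.272
Ratios (÷ 2.272): N 2.000, O 1.000
≈ 2:1 → N2O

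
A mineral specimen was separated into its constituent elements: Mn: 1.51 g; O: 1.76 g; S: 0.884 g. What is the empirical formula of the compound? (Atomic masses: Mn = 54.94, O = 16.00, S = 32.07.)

n(Mn) = 1.51/54.94 = 0.02748, n(O) = 1.76/16.00 = 0.11, n(S) = 0.884/32.07 = 0.02756
Divide by the smallest (0.02748 mol Mn): Mn 1.000, O 4.002, S 1.003
≈ 1:4:1 → MnO4S

MnO4S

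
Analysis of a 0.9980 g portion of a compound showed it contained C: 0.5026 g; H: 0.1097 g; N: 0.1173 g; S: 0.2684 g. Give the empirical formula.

n(C) = 0.5026/12.01 = 0.04185, n(H) = 0.1097/1.008 = 0.1088, n(N) = 0.1173/14.01 = 0.008373, n(S) = 0.2684/32.07 = 0.008369
Smallest is S at 0.008369 mol; normalising gives C 5.000, H 13.004, N 1.000, S 1.000
Ratio ≈ 5:13:1:1, so the empirical formula is C5H13NS

C5H13NS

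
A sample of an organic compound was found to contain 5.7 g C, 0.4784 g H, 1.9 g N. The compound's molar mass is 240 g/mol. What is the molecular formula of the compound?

C14H14N4

C: 5.7 g ÷ 12.01 g/mol = 0.4746 mol
H: 0.4784 g ÷ 1.008 g/mol = 0.4746 mol
N: 1.9 g ÷ 14.01 g/mol = 0.1356 mol
Ratios (÷ 0.1356): C 3.500, H 3.500, N 1.000
×2: C 7.00, H 7.00, N 2.00 → C7H7N2
Empirical-formula mass = 119.15 g/mol
n = 240 / 119.15 = 2.01 ≈ 2
Molecular formula = (C7H7N2)×2 = C14H14N4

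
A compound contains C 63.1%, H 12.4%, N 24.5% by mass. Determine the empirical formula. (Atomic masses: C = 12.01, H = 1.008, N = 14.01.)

C3H7N

Assume 100 g: 63.1 g C, 12.4 g H, 24.5 g N.
Moles — C: 63.1 / 12.01 = 5.254 mol; H: 12.4 / 1.008 = 12.3 mol; N: 24.5 / 14.01 = 1.749 mol
Ratios (÷ 1.749): C 3.004, H 7.034, N 1.000
→ C3H7N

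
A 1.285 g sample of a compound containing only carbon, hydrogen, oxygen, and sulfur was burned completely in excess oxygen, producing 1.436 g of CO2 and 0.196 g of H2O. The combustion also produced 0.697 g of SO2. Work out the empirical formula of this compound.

mol C = 1.436 / 44.01 = 0.03263; mass C = 0.03263 × 12.01 = 0.3919 g
mol H = 2 × (0.196 / 18.02) = 0.02175; mass H = 0.02175 × 1.008 = 0.02193 g
mol S = 0.697 / 64.07 = 0.01088; mass S = 0.3489 g
mass O = 1.285 − (0.7627) = 0.5223 g → mol O = 0.03264
Smallest is S at 0.01088 mol; normalising gives C 2.999, H 2.000, O 3.001, S 1.000
Ratio ≈ 3:2:3:1, so the empirical formula is C3H2O3S

C3H2O3S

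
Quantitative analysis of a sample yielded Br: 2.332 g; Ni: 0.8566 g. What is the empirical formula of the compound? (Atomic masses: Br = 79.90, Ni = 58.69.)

Br2Ni

n(Br) = 2.332/79.90 = 0.02919, n(Ni) = 0.8566/58.69 = 0.0146
Divide by the smallest (0.0146 mol Ni): Br 2.000, Ni 1.000
→ Br2Ni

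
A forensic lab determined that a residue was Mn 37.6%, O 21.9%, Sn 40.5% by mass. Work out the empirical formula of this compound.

Mn2O4Sn

Assume 100 g: 37.6 g Mn, 21.9 g O, 40.5 g Sn.
Mn: 37.6 g ÷ 54.94 g/mol = 0.6844 mol
O: 21.9 g ÷ 16.00 g/mol = 1.369 mol
Sn: 40.5 g ÷ 118.71 g/mol = 0.3412 mol
Divide by the smallest (0.3412 mol Sn): Mn 2.006, O 4.012, Sn 1.000
Ratio ≈ 2:4:1, so the empirical formula is Mn2O4Sn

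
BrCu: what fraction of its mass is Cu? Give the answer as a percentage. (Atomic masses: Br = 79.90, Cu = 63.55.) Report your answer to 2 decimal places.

Molar mass = 1(79.90) + 1(63.55) = 143.450 g/mol
Mass of Cu per mole = 1 × 63.55 = 63.550 g
% Cu = 63.550 / 143.450 × 100 = 44.30%

44.30%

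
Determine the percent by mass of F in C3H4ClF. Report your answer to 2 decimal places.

20.10%

Molar mass = 3(12.01) + 4(1.008) + 1(35.45) + 1(19.00) = 94.512 g/mol
Mass of F per mole = 1 × 19.00 = 19.000 g
% F = 19.000 / 94.512 × 100 = 20.10%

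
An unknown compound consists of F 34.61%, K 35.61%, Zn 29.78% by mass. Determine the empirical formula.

F4K2Zn

Assume 100 g: 34.61 g F, 35.61 g K, 29.78 g Zn.
Moles — F: 34.61 / 19.00 = 1.822 mol; K: 35.61 / 39.10 = 0.9107 mol; Zn: 29.78 / 65.38 = 0.4555 mol
Divide by the smallest (0.4555 mol Zn): F 3.999, K 1.999, Zn 1.000
Ratio ≈ 4:2:1, so the empirical formula is F4K2Zn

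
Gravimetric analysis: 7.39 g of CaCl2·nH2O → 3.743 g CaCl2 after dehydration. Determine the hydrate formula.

Mass of water lost = 7.39 − 3.743 = 3.647 g → 3.647 / 18.02 = 0.2024 mol H2O
Molar mass of CaCl2 = 110.98 g/mol → mol CaCl2 = 3.743 / 110.98 = 0.03373
n = 0.2024 / 0.03373 = 6.00 ≈ 6 → CaCl2·6H2O

CaCl2·6H2O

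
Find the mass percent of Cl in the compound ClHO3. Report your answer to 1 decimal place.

42.0%

Molar mass = 1(35.45) + 1(1.008) + 3(16.00) = 84.458 g/mol
Mass of Cl per mole = 1 × 35.45 = 35.450 g
% Cl = 35.450 / 84.458 × 100 = 42.0%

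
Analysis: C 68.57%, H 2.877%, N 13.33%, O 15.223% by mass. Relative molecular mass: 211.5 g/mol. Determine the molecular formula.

Assume 100 g: 68.57 g C, 2.877 g H, 13.33 g N, 15.223 g O.
n(C) = 68.57/12.01 = 5.709, n(H) = 2.877/1.008 = 2.854, n(N) = 13.33/14.01 = 0.9515, n(O) = 15.223/16.00 = 0.9514
Divide by the smallest (0.9514 mol O): C 6.001, H 3.000, N 1.000, O 1.000
Ratio ≈ 6:3:1:1, so the empirical formula is C6H3NO
Empirical-formula mass = 105.09 g/mol
n = 211.5 / 105.09 = 2.01 ≈ 2
Molecular formula = (C6H3NO)×2 = C12H6N2O2

C12H6N2O2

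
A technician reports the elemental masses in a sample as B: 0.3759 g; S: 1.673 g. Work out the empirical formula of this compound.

B2S3

n(B) = 0.3759/10.81 = 0.03477, n(S) = 1.673/32.07 = 0.05217
Divide by the smallest (0.03477 mol B): B 1.000, S 1.500
×2: B 2.00, S 3.00 → B2S3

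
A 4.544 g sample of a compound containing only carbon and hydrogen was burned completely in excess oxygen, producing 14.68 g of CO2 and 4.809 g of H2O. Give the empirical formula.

mol C = 14.68 / 44.01 = 0.3336; mass C = 0.3336 × 12.01 = 4.006 g
mol H = 2 × (4.809 / 18.02) = 0.5337; mass H = 0.5337 × 1.008 = 0.5380 g
Divide by the smallest (0.3336 mol C): C 1.000, H 1.600
×5: C 5.00, H 8.00 → C5H8

C5H8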